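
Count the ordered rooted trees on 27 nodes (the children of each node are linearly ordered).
C_26 = 18367353072152

These ordered rooted trees are counted by the Catalan number C_n = (1/(n + 1)) · C(2n, n). For n = 26: C_26 = (1/27) · C(52, 26) = 495918532948104/27 = 18367353072152.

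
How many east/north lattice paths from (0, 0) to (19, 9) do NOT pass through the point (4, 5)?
Number of paths = 6418524

Total paths from (0, 0) to (19, 9): C(28, 19) = 6906900. Paths through (4, 5): (paths (0, 0) → (4, 5)) × (paths (4, 5) → (19, 9)) = C(9, 4) · C(19, 15) = 126 · 3876 = 488376. Avoidance count = 6906900 − 488376 = 6418524.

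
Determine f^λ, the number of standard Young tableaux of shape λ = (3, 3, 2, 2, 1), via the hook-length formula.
# SYT of shape (3, 3, 2, 2, 1) = 990

Hook-length formula: f^λ = n! / Π hook(c), product over all cells c of the Young diagram. For λ = (3, 3, 2, 2, 1), n = 11 boxes. Hook lengths by row (left-to-right, top-to-bottom): [7, 5, 2]; [6, 4, 1]; [4, 2]; [3, 1]; [1]. Product of hooks = 40320. So f^λ = 11! / 40320 = 39916800 / 40320 = 990.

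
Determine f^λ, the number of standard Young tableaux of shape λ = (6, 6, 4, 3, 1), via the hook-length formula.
# SYT of shape (6, 6, 4, 3, 1) = 83140200

Hook-length formula: f^λ = n! / Π hook(c), product over all cells c of the Young diagram. For λ = (6, 6, 4, 3, 1), n = 20 boxes. Hook lengths by row (left-to-right, top-to-bottom): [10, 8, 7, 5, 3, 2]; [9, 7, 6, 4, 2, 1]; [6, 4, 3, 1]; [4, 2, 1]; [1]. Product of hooks = 29262643200. So f^λ = 20! / 29262643200 = 2432902008176640000 / 29262643200 = 83140200.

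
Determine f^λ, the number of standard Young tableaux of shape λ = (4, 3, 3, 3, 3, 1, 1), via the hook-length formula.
# SYT of shape (4, 3, 3, 3, 3, 1, 1) = 1575288

Hook-length formula: f^λ = n! / Π hook(c), product over all cells c of the Young diagram. For λ = (4, 3, 3, 3, 3, 1, 1), n = 18 boxes. Hook lengths by row (left-to-right, top-to-bottom): [10, 7, 6, 1]; [8, 5, 4]; [7, 4, 3]; [6, 3, 2]; [5, 2, 1]; [2]; [1]. Product of hooks = 4064256000. So f^λ = 18! / 4064256000 = 6402373705728000 / 4064256000 = 1575288.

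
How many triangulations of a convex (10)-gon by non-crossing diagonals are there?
C_8 = 1430

These polygon triangulations are counted by the Catalan number C_n = (1/(n + 1)) · C(2n, n). For n = 8: C_8 = (1/9) · C(16, 8) = 12870/9 = 1430.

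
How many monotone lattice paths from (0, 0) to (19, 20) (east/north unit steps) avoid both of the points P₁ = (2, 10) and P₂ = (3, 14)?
Number of paths = 68340355050

Inclusion–exclusion. Total paths: C(39, 19) = 68923264410. Through P₁: C(12, 2)·C(27, 17) = 556794810. Through P₂: C(17, 3)·C(22, 16) = 50736840. Since P₁ is strictly southwest of P₂, a monotone path through both must visit P₁ then P₂; paths through both = C(12, 2)·C(5, 1)·C(22, 16) = 24622290. Avoid both = 68923264410 − 556794810 − 50736840 + 24622290 = 68340355050.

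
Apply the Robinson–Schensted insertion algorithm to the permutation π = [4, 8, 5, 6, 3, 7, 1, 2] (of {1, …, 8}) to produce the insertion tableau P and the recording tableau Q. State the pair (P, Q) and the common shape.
P = [1, 2, 6, 7] / [3, 5] / [4] / [8];  Q = [1, 2, 4, 6] / [3, 8] / [5] / [7];  common shape = (4, 2, 1, 1)

Row-insert the values π_1, π_2, … into P one at a time, bumping the leftmost entry strictly greater than the inserted value down to the next row. The recording tableau Q records, in position (i, j), the step at which that cell was added to P.
  Insert 4 (step 1): P = [4];  Q = [1]
  Insert 8 (step 2): P = [4, 8];  Q = [1, 2]
  Insert 5 (step 3): P = [4, 5] / [8];  Q = [1, 2] / [3]
  Insert 6 (step 4): P = [4, 5, 6] / [8];  Q = [1, 2, 4] / [3]
  Insert 3 (step 5): P = [3, 5, 6] / [4] / [8];  Q = [1, 2, 4] / [3] / [5]
  Insert 7 (step 6): P = [3, 5, 6, 7] / [4] / [8];  Q = [1, 2, 4, 6] / [3] / [5]
  Insert 1 (step 7): P = [1, 5, 6, 7] / [3] / [4] / [8];  Q = [1, 2, 4, 6] / [3] / [5] / [7]
  Insert 2 (step 8): P = [1, 2, 6, 7] / [3, 5] / [4] / [8];  Q = [1, 2, 4, 6] / [3, 8] / [5] / [7]
Final shape: (4, 2, 1, 1).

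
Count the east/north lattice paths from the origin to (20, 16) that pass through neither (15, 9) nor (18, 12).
Number of paths = 5367181767

Inclusion–exclusion. Total paths: C(36, 20) = 7307872110. Through P₁: C(24, 15)·C(12, 5) = 1035543168. Through P₂: C(30, 18)·C(6, 2) = 1297398375. Since P₁ is strictly southwest of P₂, a monotone path through both must visit P₁ then P₂; paths through both = C(24, 15)·C(6, 3)·C(6, 2) = 392251200. Avoid both = 7307872110 − 1035543168 − 1297398375 + 392251200 = 5367181767.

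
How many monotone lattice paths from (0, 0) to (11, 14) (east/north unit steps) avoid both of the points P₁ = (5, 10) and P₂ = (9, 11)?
Number of paths = 2297320

Inclusion–exclusion. Total paths: C(25, 11) = 4457400. Through P₁: C(15, 5)·C(10, 6) = 630630. Through P₂: C(20, 9)·C(5, 2) = 1679600. Since P₁ is strictly southwest of P₂, a monotone path through both must visit P₁ then P₂; paths through both = C(15, 5)·C(5, 4)·C(5, 2) = 150150. Avoid both = 4457400 − 630630 − 1679600 + 150150 = 2297320.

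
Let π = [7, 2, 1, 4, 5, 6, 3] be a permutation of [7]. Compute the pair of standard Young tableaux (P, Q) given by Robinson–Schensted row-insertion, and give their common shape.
P = [1, 3, 5, 6] / [2, 4] / [7];  Q = [1, 4, 5, 6] / [2, 7] / [3];  common shape = (4, 2, 1)

Row-insert the values π_1, π_2, … into P one at a time, bumping the leftmost entry strictly greater than the inserted value down to the next row. The recording tableau Q records, in position (i, j), the step at which that cell was added to P.
  Insert 7 (step 1): P = [7];  Q = [1]
  Insert 2 (step 2): P = [2] / [7];  Q = [1] / [2]
  Insert 1 (step 3): P = [1] / [2] / [7];  Q = [1] / [2] / [3]
  Insert 4 (step 4): P = [1, 4] / [2] / [7];  Q = [1, 4] / [2] / [3]
  Insert 5 (step 5): P = [1, 4, 5] / [2] / [7];  Q = [1, 4, 5] / [2] / [3]
  Insert 6 (step 6): P = [1, 4, 5, 6] / [2] / [7];  Q = [1, 4, 5, 6] / [2] / [3]
  Insert 3 (step 7): P = [1, 3, 5, 6] / [2, 4] / [7];  Q = [1, 4, 5, 6] / [2, 7] / [3]
Final shape: (4, 2, 1).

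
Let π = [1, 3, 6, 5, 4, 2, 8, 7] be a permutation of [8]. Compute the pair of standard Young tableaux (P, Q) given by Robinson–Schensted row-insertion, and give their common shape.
P = [1, 2, 4, 7] / [3, 8] / [5] / [6];  Q = [1, 2, 3, 7] / [4, 8] / [5] / [6];  common shape = (4, 2, 1, 1)

Row-insert the values π_1, π_2, … into P one at a time, bumping the leftmost entry strictly greater than the inserted value down to the next row. The recording tableau Q records, in position (i, j), the step at which that cell was added to P.
  Insert 1 (step 1): P = [1];  Q = [1]
  Insert 3 (step 2): P = [1, 3];  Q = [1, 2]
  Insert 6 (step 3): P = [1, 3, 6];  Q = [1, 2, 3]
  Insert 5 (step 4): P = [1, 3, 5] / [6];  Q = [1, 2, 3] / [4]
  Insert 4 (step 5): P = [1, 3, 4] / [5] / [6];  Q = [1, 2, 3] / [4] / [5]
  Insert 2 (step 6): P = [1, 2, 4] / [3] / [5] / [6];  Q = [1, 2, 3] / [4] / [5] / [6]
  Insert 8 (step 7): P = [1, 2, 4, 8] / [3] / [5] / [6];  Q = [1, 2, 3, 7] / [4] / [5] / [6]
  Insert 7 (step 8): P = [1, 2, 4, 7] / [3, 8] / [5] / [6];  Q = [1, 2, 3, 7] / [4, 8] / [5] / [6]
Final shape: (4, 2, 1, 1).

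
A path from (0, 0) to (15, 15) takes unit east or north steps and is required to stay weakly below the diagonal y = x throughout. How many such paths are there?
Number of paths = 9694845

By the reflection principle (André's argument), the number of monotone paths to (15, 15) with n ≤ m that never go above y = x is C(30, 15) − C(30, 16) = 155117520 − 145422675 = 9694845.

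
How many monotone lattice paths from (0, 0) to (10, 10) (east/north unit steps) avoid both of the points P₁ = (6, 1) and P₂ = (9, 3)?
Number of paths = 178551

Inclusion–exclusion. Total paths: C(20, 10) = 184756. Through P₁: C(7, 6)·C(13, 4) = 5005. Through P₂: C(12, 9)·C(8, 1) = 1760. Since P₁ is strictly southwest of P₂, a monotone path through both must visit P₁ then P₂; paths through both = C(7, 6)·C(5, 3)·C(8, 1) = 560. Avoid both = 184756 − 5005 − 1760 + 560 = 178551.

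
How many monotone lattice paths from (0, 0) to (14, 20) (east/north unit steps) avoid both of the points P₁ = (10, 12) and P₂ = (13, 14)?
Number of paths = 976742990

Inclusion–exclusion. Total paths: C(34, 14) = 1391975640. Through P₁: C(22, 10)·C(12, 4) = 320089770. Through P₂: C(27, 13)·C(7, 1) = 140408100. Since P₁ is strictly southwest of P₂, a monotone path through both must visit P₁ then P₂; paths through both = C(22, 10)·C(5, 3)·C(7, 1) = 45265220. Avoid both = 1391975640 − 320089770 − 140408100 + 45265220 = 976742990.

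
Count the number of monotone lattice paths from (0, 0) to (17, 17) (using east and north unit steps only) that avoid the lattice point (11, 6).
Number of paths = 2180440844

Total paths from (0, 0) to (17, 17): C(34, 17) = 2333606220. Paths through (11, 6): (paths (0, 0) → (11, 6)) × (paths (11, 6) → (17, 17)) = C(17, 11) · C(17, 6) = 12376 · 12376 = 153165376. Avoidance count = 2333606220 − 153165376 = 2180440844.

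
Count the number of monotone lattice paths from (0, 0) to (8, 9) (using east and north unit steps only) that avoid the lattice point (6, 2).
Number of paths = 23302

Total paths from (0, 0) to (8, 9): C(17, 8) = 24310. Paths through (6, 2): (paths (0, 0) → (6, 2)) × (paths (6, 2) → (8, 9)) = C(8, 6) · C(9, 2) = 28 · 36 = 1008. Avoidance count = 24310 − 1008 = 23302.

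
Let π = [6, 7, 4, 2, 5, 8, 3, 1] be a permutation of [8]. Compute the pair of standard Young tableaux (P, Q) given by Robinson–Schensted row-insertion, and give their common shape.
P = [1, 3, 8] / [2, 5] / [4, 7] / [6];  Q = [1, 2, 6] / [3, 5] / [4, 7] / [8];  common shape = (3, 2, 2, 1)

Row-insert the values π_1, π_2, … into P one at a time, bumping the leftmost entry strictly greater than the inserted value down to the next row. The recording tableau Q records, in position (i, j), the step at which that cell was added to P.
  Insert 6 (step 1): P = [6];  Q = [1]
  Insert 7 (step 2): P = [6, 7];  Q = [1, 2]
  Insert 4 (step 3): P = [4, 7] / [6];  Q = [1, 2] / [3]
  Insert 2 (step 4): P = [2, 7] / [4] / [6];  Q = [1, 2] / [3] / [4]
  Insert 5 (step 5): P = [2, 5] / [4, 7] / [6];  Q = [1, 2] / [3, 5] / [4]
  Insert 8 (step 6): P = [2, 5, 8] / [4, 7] / [6];  Q = [1, 2, 6] / [3, 5] / [4]
  Insert 3 (step 7): P = [2, 3, 8] / [4, 5] / [6, 7];  Q = [1, 2, 6] / [3, 5] / [4, 7]
  Insert 1 (step 8): P = [1, 3, 8] / [2, 5] / [4, 7] / [6];  Q = [1, 2, 6] / [3, 5] / [4, 7] / [8]
Final shape: (3, 2, 2, 1).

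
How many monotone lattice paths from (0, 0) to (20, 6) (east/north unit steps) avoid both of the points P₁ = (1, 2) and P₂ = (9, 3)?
Number of paths = 133413

Inclusion–exclusion. Total paths: C(26, 20) = 230230. Through P₁: C(3, 1)·C(23, 19) = 26565. Through P₂: C(12, 9)·C(14, 11) = 80080. Since P₁ is strictly southwest of P₂, a monotone path through both must visit P₁ then P₂; paths through both = C(3, 1)·C(9, 8)·C(14, 11) = 9828. Avoid both = 230230 − 26565 − 80080 + 9828 = 133413.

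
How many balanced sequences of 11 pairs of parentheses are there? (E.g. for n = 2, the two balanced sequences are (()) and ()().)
C_11 = 58786

These balanced parentheses are counted by the Catalan number C_n = (1/(n + 1)) · C(2n, n). For n = 11: C_11 = (1/12) · C(22, 11) = 705432/12 = 58786.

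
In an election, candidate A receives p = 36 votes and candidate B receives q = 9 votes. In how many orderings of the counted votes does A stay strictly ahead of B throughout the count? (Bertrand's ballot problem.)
Strict-lead orderings = 531697881

Total orderings of the 45 votes with 36 for A: C(45, 36) = 886163135. By the Bertrand ballot formula (Cycle Lemma / reflection principle), the number of orderings in which A is strictly ahead of B throughout is (p − q)/(p + q) · C(p + q, p) = (36 − 9)/(36 + 9) · 886163135 = 531697881.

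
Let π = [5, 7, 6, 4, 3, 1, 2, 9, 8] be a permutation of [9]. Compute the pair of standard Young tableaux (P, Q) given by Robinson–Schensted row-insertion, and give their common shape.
P = [1, 2, 8] / [3, 6, 9] / [4] / [5] / [7];  Q = [1, 2, 8] / [3, 7, 9] / [4] / [5] / [6];  common shape = (3, 3, 1, 1, 1)

Row-insert the values π_1, π_2, … into P one at a time, bumping the leftmost entry strictly greater than the inserted value down to the next row. The recording tableau Q records, in position (i, j), the step at which that cell was added to P.
  Insert 5 (step 1): P = [5];  Q = [1]
  Insert 7 (step 2): P = [5, 7];  Q = [1, 2]
  Insert 6 (step 3): P = [5, 6] / [7];  Q = [1, 2] / [3]
  Insert 4 (step 4): P = [4, 6] / [5] / [7];  Q = [1, 2] / [3] / [4]
  Insert 3 (step 5): P = [3, 6] / [4] / [5] / [7];  Q = [1, 2] / [3] / [4] / [5]
  Insert 1 (step 6): P = [1, 6] / [3] / [4] / [5] / [7];  Q = [1, 2] / [3] / [4] / [5] / [6]
  Insert 2 (step 7): P = [1, 2] / [3, 6] / [4] / [5] / [7];  Q = [1, 2] / [3, 7] / [4] / [5] / [6]
  Insert 9 (step 8): P = [1, 2, 9] / [3, 6] / [4] / [5] / [7];  Q = [1, 2, 8] / [3, 7] / [4] / [5] / [6]
  Insert 8 (step 9): P = [1, 2, 8] / [3, 6, 9] / [4] / [5] / [7];  Q = [1, 2, 8] / [3, 7, 9] / [4] / [5] / [6]
Final shape: (3, 3, 1, 1, 1).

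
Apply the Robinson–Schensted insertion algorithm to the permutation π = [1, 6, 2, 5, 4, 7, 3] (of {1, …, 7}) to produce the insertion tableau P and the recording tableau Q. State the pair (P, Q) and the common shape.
P = [1, 2, 3, 7] / [4] / [5] / [6];  Q = [1, 2, 4, 6] / [3] / [5] / [7];  common shape = (4, 1, 1, 1)

Row-insert the values π_1, π_2, … into P one at a time, bumping the leftmost entry strictly greater than the inserted value down to the next row. The recording tableau Q records, in position (i, j), the step at which that cell was added to P.
  Insert 1 (step 1): P = [1];  Q = [1]
  Insert 6 (step 2): P = [1, 6];  Q = [1, 2]
  Insert 2 (step 3): P = [1, 2] / [6];  Q = [1, 2] / [3]
  Insert 5 (step 4): P = [1, 2, 5] / [6];  Q = [1, 2, 4] / [3]
  Insert 4 (step 5): P = [1, 2, 4] / [5] / [6];  Q = [1, 2, 4] / [3] / [5]
  Insert 7 (step 6): P = [1, 2, 4, 7] / [5] / [6];  Q = [1, 2, 4, 6] / [3] / [5]
  Insert 3 (step 7): P = [1, 2, 3, 7] / [4] / [5] / [6];  Q = [1, 2, 4, 6] / [3] / [5] / [7]
Final shape: (4, 1, 1, 1).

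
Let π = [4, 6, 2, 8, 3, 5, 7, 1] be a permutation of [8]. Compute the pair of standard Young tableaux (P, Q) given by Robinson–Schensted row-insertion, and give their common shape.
P = [1, 3, 5, 7] / [2, 6, 8] / [4];  Q = [1, 2, 4, 7] / [3, 5, 6] / [8];  common shape = (4, 3, 1)

Row-insert the values π_1, π_2, … into P one at a time, bumping the leftmost entry strictly greater than the inserted value down to the next row. The recording tableau Q records, in position (i, j), the step at which that cell was added to P.
  Insert 4 (step 1): P = [4];  Q = [1]
  Insert 6 (step 2): P = [4, 6];  Q = [1, 2]
  Insert 2 (step 3): P = [2, 6] / [4];  Q = [1, 2] / [3]
  Insert 8 (step 4): P = [2, 6, 8] / [4];  Q = [1, 2, 4] / [3]
  Insert 3 (step 5): P = [2, 3, 8] / [4, 6];  Q = [1, 2, 4] / [3, 5]
  Insert 5 (step 6): P = [2, 3, 5] / [4, 6, 8];  Q = [1, 2, 4] / [3, 5, 6]
  Insert 7 (step 7): P = [2, 3, 5, 7] / [4, 6, 8];  Q = [1, 2, 4, 7] / [3, 5, 6]
  Insert 1 (step 8): P = [1, 3, 5, 7] / [2, 6, 8] / [4];  Q = [1, 2, 4, 7] / [3, 5, 6] / [8]
Final shape: (4, 3, 1).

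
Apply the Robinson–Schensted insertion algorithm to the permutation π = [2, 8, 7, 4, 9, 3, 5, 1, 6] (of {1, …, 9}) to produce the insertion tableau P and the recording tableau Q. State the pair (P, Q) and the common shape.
P = [1, 3, 5, 6] / [2, 9] / [4] / [7] / [8];  Q = [1, 2, 5, 9] / [3, 7] / [4] / [6] / [8];  common shape = (4, 2, 1, 1, 1)

Row-insert the values π_1, π_2, … into P one at a time, bumping the leftmost entry strictly greater than the inserted value down to the next row. The recording tableau Q records, in position (i, j), the step at which that cell was added to P.
  Insert 2 (step 1): P = [2];  Q = [1]
  Insert 8 (step 2): P = [2, 8];  Q = [1, 2]
  Insert 7 (step 3): P = [2, 7] / [8];  Q = [1, 2] / [3]
  Insert 4 (step 4): P = [2, 4] / [7] / [8];  Q = [1, 2] / [3] / [4]
  Insert 9 (step 5): P = [2, 4, 9] / [7] / [8];  Q = [1, 2, 5] / [3] / [4]
  Insert 3 (step 6): P = [2, 3, 9] / [4] / [7] / [8];  Q = [1, 2, 5] / [3] / [4] / [6]
  Insert 5 (step 7): P = [2, 3, 5] / [4, 9] / [7] / [8];  Q = [1, 2, 5] / [3, 7] / [4] / [6]
  Insert 1 (step 8): P = [1, 3, 5] / [2, 9] / [4] / [7] / [8];  Q = [1, 2, 5] / [3, 7] / [4] / [6] / [8]
  Insert 6 (step 9): P = [1, 3, 5, 6] / [2, 9] / [4] / [7] / [8];  Q = [1, 2, 5, 9] / [3, 7] / [4] / [6] / [8]
Final shape: (4, 2, 1, 1, 1).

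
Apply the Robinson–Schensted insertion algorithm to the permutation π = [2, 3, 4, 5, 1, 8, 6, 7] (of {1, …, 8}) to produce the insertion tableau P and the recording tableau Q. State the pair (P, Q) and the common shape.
P = [1, 3, 4, 5, 6, 7] / [2, 8];  Q = [1, 2, 3, 4, 6, 8] / [5, 7];  common shape = (6, 2)

Row-insert the values π_1, π_2, … into P one at a time, bumping the leftmost entry strictly greater than the inserted value down to the next row. The recording tableau Q records, in position (i, j), the step at which that cell was added to P.
  Insert 2 (step 1): P = [2];  Q = [1]
  Insert 3 (step 2): P = [2, 3];  Q = [1, 2]
  Insert 4 (step 3): P = [2, 3, 4];  Q = [1, 2, 3]
  Insert 5 (step 4): P = [2, 3, 4, 5];  Q = [1, 2, 3, 4]
  Insert 1 (step 5): P = [1, 3, 4, 5] / [2];  Q = [1, 2, 3, 4] / [5]
  Insert 8 (step 6): P = [1, 3, 4, 5, 8] / [2];  Q = [1, 2, 3, 4, 6] / [5]
  Insert 6 (step 7): P = [1, 3, 4, 5, 6] / [2, 8];  Q = [1, 2, 3, 4, 6] / [5, 7]
  Insert 7 (step 8): P = [1, 3, 4, 5, 6, 7] / [2, 8];  Q = [1, 2, 3, 4, 6, 8] / [5, 7]
Final shape: (6, 2).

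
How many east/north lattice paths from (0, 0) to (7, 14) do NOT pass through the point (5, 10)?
Number of paths = 71235

Total paths from (0, 0) to (7, 14): C(21, 7) = 116280. Paths through (5, 10): (paths (0, 0) → (5, 10)) × (paths (5, 10) → (7, 14)) = C(15, 5) · C(6, 2) = 3003 · 15 = 45045. Avoidance count = 116280 − 45045 = 71235.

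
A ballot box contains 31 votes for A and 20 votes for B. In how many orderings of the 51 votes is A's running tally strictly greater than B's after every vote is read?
Strict-lead orderings = 16723268860760

Total orderings of the 51 votes with 31 for A: C(51, 31) = 77535155627160. By the Bertrand ballot formula (Cycle Lemma / reflection principle), the number of orderings in which A is strictly ahead of B throughout is (p − q)/(p + q) · C(p + q, p) = (31 − 20)/(31 + 20) · 77535155627160 = 16723268860760.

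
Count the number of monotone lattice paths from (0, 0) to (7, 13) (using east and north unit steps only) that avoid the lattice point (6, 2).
Number of paths = 77184

Total paths from (0, 0) to (7, 13): C(20, 7) = 77520. Paths through (6, 2): (paths (0, 0) → (6, 2)) × (paths (6, 2) → (7, 13)) = C(8, 6) · C(12, 1) = 28 · 12 = 336. Avoidance count = 77520 − 336 = 77184.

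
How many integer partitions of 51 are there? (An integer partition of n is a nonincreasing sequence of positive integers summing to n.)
p(51) = 239943

Compute p(n) via the recurrence p(n, m) = p(n, m−1) + p(n−m, m), where p(n, m) counts partitions of n with all parts ≤ m and p(n) = p(n, n). The base cases are p(0, m) = 1 and p(n, 0) = 0 for n > 0. Filling the table yields p(51) = 239943. (Euler's pentagonal recurrence is an alternative.)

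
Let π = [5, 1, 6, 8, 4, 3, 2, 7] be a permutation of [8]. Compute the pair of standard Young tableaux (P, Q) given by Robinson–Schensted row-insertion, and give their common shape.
P = [1, 2, 7] / [3, 6, 8] / [4] / [5];  Q = [1, 3, 4] / [2, 5, 8] / [6] / [7];  common shape = (3, 3, 1, 1)

Row-insert the values π_1, π_2, … into P one at a time, bumping the leftmost entry strictly greater than the inserted value down to the next row. The recording tableau Q records, in position (i, j), the step at which that cell was added to P.
  Insert 5 (step 1): P = [5];  Q = [1]
  Insert 1 (step 2): P = [1] / [5];  Q = [1] / [2]
  Insert 6 (step 3): P = [1, 6] / [5];  Q = [1, 3] / [2]
  Insert 8 (step 4): P = [1, 6, 8] / [5];  Q = [1, 3, 4] / [2]
  Insert 4 (step 5): P = [1, 4, 8] / [5, 6];  Q = [1, 3, 4] / [2, 5]
  Insert 3 (step 6): P = [1, 3, 8] / [4, 6] / [5];  Q = [1, 3, 4] / [2, 5] / [6]
  Insert 2 (step 7): P = [1, 2, 8] / [3, 6] / [4] / [5];  Q = [1, 3, 4] / [2, 5] / [6] / [7]
  Insert 7 (step 8): P = [1, 2, 7] / [3, 6, 8] / [4] / [5];  Q = [1, 3, 4] / [2, 5, 8] / [6] / [7]
Final shape: (3, 3, 1, 1).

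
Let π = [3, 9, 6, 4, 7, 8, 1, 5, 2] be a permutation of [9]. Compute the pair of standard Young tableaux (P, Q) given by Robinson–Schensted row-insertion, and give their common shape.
P = [1, 2, 5, 8] / [3, 4] / [6, 7] / [9];  Q = [1, 2, 5, 6] / [3, 8] / [4, 9] / [7];  common shape = (4, 2, 2, 1)

Row-insert the values π_1, π_2, … into P one at a time, bumping the leftmost entry strictly greater than the inserted value down to the next row. The recording tableau Q records, in position (i, j), the step at which that cell was added to P.
  Insert 3 (step 1): P = [3];  Q = [1]
  Insert 9 (step 2): P = [3, 9];  Q = [1, 2]
  Insert 6 (step 3): P = [3, 6] / [9];  Q = [1, 2] / [3]
  Insert 4 (step 4): P = [3, 4] / [6] / [9];  Q = [1, 2] / [3] / [4]
  Insert 7 (step 5): P = [3, 4, 7] / [6] / [9];  Q = [1, 2, 5] / [3] / [4]
  Insert 8 (step 6): P = [3, 4, 7, 8] / [6] / [9];  Q = [1, 2, 5, 6] / [3] / [4]
  Insert 1 (step 7): P = [1, 4, 7, 8] / [3] / [6] / [9];  Q = [1, 2, 5, 6] / [3] / [4] / [7]
  Insert 5 (step 8): P = [1, 4, 5, 8] / [3, 7] / [6] / [9];  Q = [1, 2, 5, 6] / [3, 8] / [4] / [7]
  Insert 2 (step 9): P = [1, 2, 5, 8] / [3, 4] / [6, 7] / [9];  Q = [1, 2, 5, 6] / [3, 8] / [4, 9] / [7]
Final shape: (4, 2, 2, 1).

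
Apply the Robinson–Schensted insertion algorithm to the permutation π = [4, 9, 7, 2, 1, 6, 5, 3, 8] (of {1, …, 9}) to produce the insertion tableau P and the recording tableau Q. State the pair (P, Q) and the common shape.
P = [1, 3, 8] / [2, 5] / [4, 6] / [7] / [9];  Q = [1, 2, 9] / [3, 6] / [4, 7] / [5] / [8];  common shape = (3, 2, 2, 1, 1)

Row-insert the values π_1, π_2, … into P one at a time, bumping the leftmost entry strictly greater than the inserted value down to the next row. The recording tableau Q records, in position (i, j), the step at which that cell was added to P.
  Insert 4 (step 1): P = [4];  Q = [1]
  Insert 9 (step 2): P = [4, 9];  Q = [1, 2]
  Insert 7 (step 3): P = [4, 7] / [9];  Q = [1, 2] / [3]
  Insert 2 (step 4): P = [2, 7] / [4] / [9];  Q = [1, 2] / [3] / [4]
  Insert 1 (step 5): P = [1, 7] / [2] / [4] / [9];  Q = [1, 2] / [3] / [4] / [5]
  Insert 6 (step 6): P = [1, 6] / [2, 7] / [4] / [9];  Q = [1, 2] / [3, 6] / [4] / [5]
  Insert 5 (step 7): P = [1, 5] / [2, 6] / [4, 7] / [9];  Q = [1, 2] / [3, 6] / [4, 7] / [5]
  Insert 3 (step 8): P = [1, 3] / [2, 5] / [4, 6] / [7] / [9];  Q = [1, 2] / [3, 6] / [4, 7] / [5] / [8]
  Insert 8 (step 9): P = [1, 3, 8] / [2, 5] / [4, 6] / [7] / [9];  Q = [1, 2, 9] / [3, 6] / [4, 7] / [5] / [8]
Final shape: (3, 2, 2, 1, 1).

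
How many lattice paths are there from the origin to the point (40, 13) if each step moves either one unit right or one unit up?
Number of paths = 841392966470

A monotone lattice path from (0, 0) to (40, 13) consists of 40 east steps and 13 north steps in some order, so it is determined by which 40 of the 53 steps are east. The count is C(53, 40) = 841392966470.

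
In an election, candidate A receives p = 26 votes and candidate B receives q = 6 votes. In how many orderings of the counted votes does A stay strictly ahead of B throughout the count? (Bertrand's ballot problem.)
Strict-lead orderings = 566370

Total orderings of the 32 votes with 26 for A: C(32, 26) = 906192. By the Bertrand ballot formula (Cycle Lemma / reflection principle), the number of orderings in which A is strictly ahead of B throughout is (p − q)/(p + q) · C(p + q, p) = (26 − 6)/(26 + 6) · 906192 = 566370.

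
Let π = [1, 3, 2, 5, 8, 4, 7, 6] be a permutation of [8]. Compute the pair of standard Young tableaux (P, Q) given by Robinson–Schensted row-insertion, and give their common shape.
P = [1, 2, 4, 6] / [3, 5, 7] / [8];  Q = [1, 2, 4, 5] / [3, 6, 7] / [8];  common shape = (4, 3, 1)

Row-insert the values π_1, π_2, … into P one at a time, bumping the leftmost entry strictly greater than the inserted value down to the next row. The recording tableau Q records, in position (i, j), the step at which that cell was added to P.
  Insert 1 (step 1): P = [1];  Q = [1]
  Insert 3 (step 2): P = [1, 3];  Q = [1, 2]
  Insert 2 (step 3): P = [1, 2] / [3];  Q = [1, 2] / [3]
  Insert 5 (step 4): P = [1, 2, 5] / [3];  Q = [1, 2, 4] / [3]
  Insert 8 (step 5): P = [1, 2, 5, 8] / [3];  Q = [1, 2, 4, 5] / [3]
  Insert 4 (step 6): P = [1, 2, 4, 8] / [3, 5];  Q = [1, 2, 4, 5] / [3, 6]
  Insert 7 (step 7): P = [1, 2, 4, 7] / [3, 5, 8];  Q = [1, 2, 4, 5] / [3, 6, 7]
  Insert 6 (step 8): P = [1, 2, 4, 6] / [3, 5, 7] / [8];  Q = [1, 2, 4, 5] / [3, 6, 7] / [8]
Final shape: (4, 3, 1).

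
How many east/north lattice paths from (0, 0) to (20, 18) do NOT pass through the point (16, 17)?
Number of paths = 27743985060

Total paths from (0, 0) to (20, 18): C(38, 20) = 33578000610. Paths through (16, 17): (paths (0, 0) → (16, 17)) × (paths (16, 17) → (20, 18)) = C(33, 16) · C(5, 4) = 1166803110 · 5 = 5834015550. Avoidance count = 33578000610 − 5834015550 = 27743985060.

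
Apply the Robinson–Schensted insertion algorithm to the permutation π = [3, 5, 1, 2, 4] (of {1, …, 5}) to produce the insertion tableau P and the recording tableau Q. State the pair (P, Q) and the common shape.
P = [1, 2, 4] / [3, 5];  Q = [1, 2, 5] / [3, 4];  common shape = (3, 2)

Row-insert the values π_1, π_2, … into P one at a time, bumping the leftmost entry strictly greater than the inserted value down to the next row. The recording tableau Q records, in position (i, j), the step at which that cell was added to P.
  Insert 3 (step 1): P = [3];  Q = [1]
  Insert 5 (step 2): P = [3, 5];  Q = [1, 2]
  Insert 1 (step 3): P = [1, 5] / [3];  Q = [1, 2] / [3]
  Insert 2 (step 4): P = [1, 2] / [3, 5];  Q = [1, 2] / [3, 4]
  Insert 4 (step 5): P = [1, 2, 4] / [3, 5];  Q = [1, 2, 5] / [3, 4]
Final shape: (3, 2).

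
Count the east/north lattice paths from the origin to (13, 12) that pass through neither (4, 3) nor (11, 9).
Number of paths = 2419600

Inclusion–exclusion. Total paths: C(25, 13) = 5200300. Through P₁: C(7, 4)·C(18, 9) = 1701700. Through P₂: C(20, 11)·C(5, 2) = 1679600. Since P₁ is strictly southwest of P₂, a monotone path through both must visit P₁ then P₂; paths through both = C(7, 4)·C(13, 7)·C(5, 2) = 600600. Avoid both = 5200300 − 1701700 − 1679600 + 600600 = 2419600.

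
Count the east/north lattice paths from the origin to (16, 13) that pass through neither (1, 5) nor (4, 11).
Number of paths = 64843680

Inclusion–exclusion. Total paths: C(29, 16) = 67863915. Through P₁: C(6, 1)·C(23, 15) = 2941884. Through P₂: C(15, 4)·C(14, 12) = 124215. Since P₁ is strictly southwest of P₂, a monotone path through both must visit P₁ then P₂; paths through both = C(6, 1)·C(9, 3)·C(14, 12) = 45864. Avoid both = 67863915 − 2941884 − 124215 + 45864 = 64843680.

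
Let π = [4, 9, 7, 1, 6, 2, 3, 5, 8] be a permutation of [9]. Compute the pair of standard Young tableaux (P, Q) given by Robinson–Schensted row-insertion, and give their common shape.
P = [1, 2, 3, 5, 8] / [4, 6] / [7] / [9];  Q = [1, 2, 7, 8, 9] / [3, 5] / [4] / [6];  common shape = (5, 2, 1, 1)

Row-insert the values π_1, π_2, … into P one at a time, bumping the leftmost entry strictly greater than the inserted value down to the next row. The recording tableau Q records, in position (i, j), the step at which that cell was added to P.
  Insert 4 (step 1): P = [4];  Q = [1]
  Insert 9 (step 2): P = [4, 9];  Q = [1, 2]
  Insert 7 (step 3): P = [4, 7] / [9];  Q = [1, 2] / [3]
  Insert 1 (step 4): P = [1, 7] / [4] / [9];  Q = [1, 2] / [3] / [4]
  Insert 6 (step 5): P = [1, 6] / [4, 7] / [9];  Q = [1, 2] / [3, 5] / [4]
  Insert 2 (step 6): P = [1, 2] / [4, 6] / [7] / [9];  Q = [1, 2] / [3, 5] / [4] / [6]
  Insert 3 (step 7): P = [1, 2, 3] / [4, 6] / [7] / [9];  Q = [1, 2, 7] / [3, 5] / [4] / [6]
  Insert 5 (step 8): P = [1, 2, 3, 5] / [4, 6] / [7] / [9];  Q = [1, 2, 7, 8] / [3, 5] / [4] / [6]
  Insert 8 (step 9): P = [1, 2, 3, 5, 8] / [4, 6] / [7] / [9];  Q = [1, 2, 7, 8, 9] / [3, 5] / [4] / [6]
Final shape: (5, 2, 1, 1).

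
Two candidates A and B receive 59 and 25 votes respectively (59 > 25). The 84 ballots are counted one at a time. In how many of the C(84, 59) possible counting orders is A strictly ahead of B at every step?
Strict-lead orderings = 623611801452754986768

Total orderings of the 84 votes with 59 for A: C(84, 59) = 1540687980059747614368. By the Bertrand ballot formula (Cycle Lemma / reflection principle), the number of orderings in which A is strictly ahead of B throughout is (p − q)/(p + q) · C(p + q, p) = (59 − 25)/(59 + 25) · 1540687980059747614368 = 623611801452754986768.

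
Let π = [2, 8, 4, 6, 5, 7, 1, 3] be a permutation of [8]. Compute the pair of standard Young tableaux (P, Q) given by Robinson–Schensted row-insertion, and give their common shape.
P = [1, 3, 5, 7] / [2, 4] / [6] / [8];  Q = [1, 2, 4, 6] / [3, 8] / [5] / [7];  common shape = (4, 2, 1, 1)

Row-insert the values π_1, π_2, … into P one at a time, bumping the leftmost entry strictly greater than the inserted value down to the next row. The recording tableau Q records, in position (i, j), the step at which that cell was added to P.
  Insert 2 (step 1): P = [2];  Q = [1]
  Insert 8 (step 2): P = [2, 8];  Q = [1, 2]
  Insert 4 (step 3): P = [2, 4] / [8];  Q = [1, 2] / [3]
  Insert 6 (step 4): P = [2, 4, 6] / [8];  Q = [1, 2, 4] / [3]
  Insert 5 (step 5): P = [2, 4, 5] / [6] / [8];  Q = [1, 2, 4] / [3] / [5]
  Insert 7 (step 6): P = [2, 4, 5, 7] / [6] / [8];  Q = [1, 2, 4, 6] / [3] / [5]
  Insert 1 (step 7): P = [1, 4, 5, 7] / [2] / [6] / [8];  Q = [1, 2, 4, 6] / [3] / [5] / [7]
  Insert 3 (step 8): P = [1, 3, 5, 7] / [2, 4] / [6] / [8];  Q = [1, 2, 4, 6] / [3, 8] / [5] / [7]
Final shape: (4, 2, 1, 1).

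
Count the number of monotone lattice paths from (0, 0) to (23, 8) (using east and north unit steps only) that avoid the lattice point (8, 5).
Number of paths = 6838533

Total paths from (0, 0) to (23, 8): C(31, 23) = 7888725. Paths through (8, 5): (paths (0, 0) → (8, 5)) × (paths (8, 5) → (23, 8)) = C(13, 8) · C(18, 15) = 1287 · 816 = 1050192. Avoidance count = 7888725 − 1050192 = 6838533.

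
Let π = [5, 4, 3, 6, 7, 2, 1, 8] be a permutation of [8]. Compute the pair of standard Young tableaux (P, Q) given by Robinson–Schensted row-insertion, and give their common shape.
P = [1, 6, 7, 8] / [2] / [3] / [4] / [5];  Q = [1, 4, 5, 8] / [2] / [3] / [6] / [7];  common shape = (4, 1, 1, 1, 1)

Row-insert the values π_1, π_2, … into P one at a time, bumping the leftmost entry strictly greater than the inserted value down to the next row. The recording tableau Q records, in position (i, j), the step at which that cell was added to P.
  Insert 5 (step 1): P = [5];  Q = [1]
  Insert 4 (step 2): P = [4] / [5];  Q = [1] / [2]
  Insert 3 (step 3): P = [3] / [4] / [5];  Q = [1] / [2] / [3]
  Insert 6 (step 4): P = [3, 6] / [4] / [5];  Q = [1, 4] / [2] / [3]
  Insert 7 (step 5): P = [3, 6, 7] / [4] / [5];  Q = [1, 4, 5] / [2] / [3]
  Insert 2 (step 6): P = [2, 6, 7] / [3] / [4] / [5];  Q = [1, 4, 5] / [2] / [3] / [6]
  Insert 1 (step 7): P = [1, 6, 7] / [2] / [3] / [4] / [5];  Q = [1, 4, 5] / [2] / [3] / [6] / [7]
  Insert 8 (step 8): P = [1, 6, 7, 8] / [2] / [3] / [4] / [5];  Q = [1, 4, 5, 8] / [2] / [3] / [6] / [7]
Final shape: (4, 1, 1, 1, 1).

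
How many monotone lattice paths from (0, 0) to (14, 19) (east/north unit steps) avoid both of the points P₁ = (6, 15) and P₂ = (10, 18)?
Number of paths = 735829170

Inclusion–exclusion. Total paths: C(33, 14) = 818809200. Through P₁: C(21, 6)·C(12, 8) = 26860680. Through P₂: C(28, 10)·C(5, 4) = 65615550. Since P₁ is strictly southwest of P₂, a monotone path through both must visit P₁ then P₂; paths through both = C(21, 6)·C(7, 4)·C(5, 4) = 9496200. Avoid both = 818809200 − 26860680 − 65615550 + 9496200 = 735829170.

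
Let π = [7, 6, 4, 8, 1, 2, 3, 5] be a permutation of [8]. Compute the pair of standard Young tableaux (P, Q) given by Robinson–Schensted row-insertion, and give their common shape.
P = [1, 2, 3, 5] / [4, 8] / [6] / [7];  Q = [1, 4, 7, 8] / [2, 6] / [3] / [5];  common shape = (4, 2, 1, 1)

Row-insert the values π_1, π_2, … into P one at a time, bumping the leftmost entry strictly greater than the inserted value down to the next row. The recording tableau Q records, in position (i, j), the step at which that cell was added to P.
  Insert 7 (step 1): P = [7];  Q = [1]
  Insert 6 (step 2): P = [6] / [7];  Q = [1] / [2]
  Insert 4 (step 3): P = [4] / [6] / [7];  Q = [1] / [2] / [3]
  Insert 8 (step 4): P = [4, 8] / [6] / [7];  Q = [1, 4] / [2] / [3]
  Insert 1 (step 5): P = [1, 8] / [4] / [6] / [7];  Q = [1, 4] / [2] / [3] / [5]
  Insert 2 (step 6): P = [1, 2] / [4, 8] / [6] / [7];  Q = [1, 4] / [2, 6] / [3] / [5]
  Insert 3 (step 7): P = [1, 2, 3] / [4, 8] / [6] / [7];  Q = [1, 4, 7] / [2, 6] / [3] / [5]
  Insert 5 (step 8): P = [1, 2, 3, 5] / [4, 8] / [6] / [7];  Q = [1, 4, 7, 8] / [2, 6] / [3] / [5]
Final shape: (4, 2, 1, 1).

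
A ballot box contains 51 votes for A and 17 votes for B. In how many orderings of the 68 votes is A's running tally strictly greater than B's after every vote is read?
Strict-lead orderings = 2247575790712824

Total orderings of the 68 votes with 51 for A: C(68, 51) = 4495151581425648. By the Bertrand ballot formula (Cycle Lemma / reflection principle), the number of orderings in which A is strictly ahead of B throughout is (p − q)/(p + q) · C(p + q, p) = (51 − 17)/(51 + 17) · 4495151581425648 = 2247575790712824.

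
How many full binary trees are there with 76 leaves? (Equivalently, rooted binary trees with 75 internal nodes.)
C_75 = 1221395654430378811828760722007962130791020

These full binary trees are counted by the Catalan number C_n = (1/(n + 1)) · C(2n, n). For n = 75: C_75 = (1/76) · C(150, 75) = 92826069736708789698985814872605121940117520/76 = 1221395654430378811828760722007962130791020.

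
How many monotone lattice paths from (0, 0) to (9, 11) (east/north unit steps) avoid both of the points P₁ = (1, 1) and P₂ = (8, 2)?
Number of paths = 80154

Inclusion–exclusion. Total paths: C(20, 9) = 167960. Through P₁: C(2, 1)·C(18, 8) = 87516. Through P₂: C(10, 8)·C(10, 1) = 450. Since P₁ is strictly southwest of P₂, a monotone path through both must visit P₁ then P₂; paths through both = C(2, 1)·C(8, 7)·C(10, 1) = 160. Avoid both = 167960 − 87516 − 450 + 160 = 80154.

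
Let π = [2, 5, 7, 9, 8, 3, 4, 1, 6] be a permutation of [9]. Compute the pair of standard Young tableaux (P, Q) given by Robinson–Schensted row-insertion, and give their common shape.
P = [1, 3, 4, 6] / [2, 7, 8] / [5] / [9];  Q = [1, 2, 3, 4] / [5, 7, 9] / [6] / [8];  common shape = (4, 3, 1, 1)

Row-insert the values π_1, π_2, … into P one at a time, bumping the leftmost entry strictly greater than the inserted value down to the next row. The recording tableau Q records, in position (i, j), the step at which that cell was added to P.
  Insert 2 (step 1): P = [2];  Q = [1]
  Insert 5 (step 2): P = [2, 5];  Q = [1, 2]
  Insert 7 (step 3): P = [2, 5, 7];  Q = [1, 2, 3]
  Insert 9 (step 4): P = [2, 5, 7, 9];  Q = [1, 2, 3, 4]
  Insert 8 (step 5): P = [2, 5, 7, 8] / [9];  Q = [1, 2, 3, 4] / [5]
  Insert 3 (step 6): P = [2, 3, 7, 8] / [5] / [9];  Q = [1, 2, 3, 4] / [5] / [6]
  Insert 4 (step 7): P = [2, 3, 4, 8] / [5, 7] / [9];  Q = [1, 2, 3, 4] / [5, 7] / [6]
  Insert 1 (step 8): P = [1, 3, 4, 8] / [2, 7] / [5] / [9];  Q = [1, 2, 3, 4] / [5, 7] / [6] / [8]
  Insert 6 (step 9): P = [1, 3, 4, 6] / [2, 7, 8] / [5] / [9];  Q = [1, 2, 3, 4] / [5, 7, 9] / [6] / [8]
Final shape: (4, 3, 1, 1).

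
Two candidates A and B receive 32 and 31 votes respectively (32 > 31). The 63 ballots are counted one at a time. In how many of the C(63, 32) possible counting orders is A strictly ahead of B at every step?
Strict-lead orderings = 14544636039226909

Total orderings of the 63 votes with 32 for A: C(63, 32) = 916312070471295267. By the Bertrand ballot formula (Cycle Lemma / reflection principle), the number of orderings in which A is strictly ahead of B throughout is (p − q)/(p + q) · C(p + q, p) = (32 − 31)/(32 + 31) · 916312070471295267 = 14544636039226909.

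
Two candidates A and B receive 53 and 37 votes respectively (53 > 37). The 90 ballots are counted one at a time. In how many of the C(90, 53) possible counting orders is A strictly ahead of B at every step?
Strict-lead orderings = 4489026076872540086469696

Total orderings of the 90 votes with 53 for A: C(90, 53) = 25250771682408037986392040. By the Bertrand ballot formula (Cycle Lemma / reflection principle), the number of orderings in which A is strictly ahead of B throughout is (p − q)/(p + q) · C(p + q, p) = (53 − 37)/(53 + 37) · 25250771682408037986392040 = 4489026076872540086469696.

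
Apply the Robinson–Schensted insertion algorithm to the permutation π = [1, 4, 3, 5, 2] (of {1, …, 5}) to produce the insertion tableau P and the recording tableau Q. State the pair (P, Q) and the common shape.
P = [1, 2, 5] / [3] / [4];  Q = [1, 2, 4] / [3] / [5];  common shape = (3, 1, 1)

Row-insert the values π_1, π_2, … into P one at a time, bumping the leftmost entry strictly greater than the inserted value down to the next row. The recording tableau Q records, in position (i, j), the step at which that cell was added to P.
  Insert 1 (step 1): P = [1];  Q = [1]
  Insert 4 (step 2): P = [1, 4];  Q = [1, 2]
  Insert 3 (step 3): P = [1, 3] / [4];  Q = [1, 2] / [3]
  Insert 5 (step 4): P = [1, 3, 5] / [4];  Q = [1, 2, 4] / [3]
  Insert 2 (step 5): P = [1, 2, 5] / [3] / [4];  Q = [1, 2, 4] / [3] / [5]
Final shape: (3, 1, 1).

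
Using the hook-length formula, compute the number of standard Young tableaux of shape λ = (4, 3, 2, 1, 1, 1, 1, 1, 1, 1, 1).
# SYT of shape (4, 3, 2, 1, 1, 1, 1, 1, 1, 1, 1) = 116688

Hook-length formula: f^λ = n! / Π hook(c), product over all cells c of the Young diagram. For λ = (4, 3, 2, 1, 1, 1, 1, 1, 1, 1, 1), n = 17 boxes. Hook lengths by row (left-to-right, top-to-bottom): [14, 5, 3, 1]; [12, 3, 1]; [10, 1]; [8]; [7]; [6]; [5]; [4]; [3]; [2]; [1]. Product of hooks = 3048192000. So f^λ = 17! / 3048192000 = 355687428096000 / 3048192000 = 116688.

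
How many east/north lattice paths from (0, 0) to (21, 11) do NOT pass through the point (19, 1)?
Number of paths = 129023160

Total paths from (0, 0) to (21, 11): C(32, 21) = 129024480. Paths through (19, 1): (paths (0, 0) → (19, 1)) × (paths (19, 1) → (21, 11)) = C(20, 19) · C(12, 2) = 20 · 66 = 1320. Avoidance count = 129024480 − 1320 = 129023160.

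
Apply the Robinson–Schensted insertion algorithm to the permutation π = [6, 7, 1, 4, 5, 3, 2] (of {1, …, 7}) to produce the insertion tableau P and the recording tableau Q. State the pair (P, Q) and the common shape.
P = [1, 2, 5] / [3, 7] / [4] / [6];  Q = [1, 2, 5] / [3, 4] / [6] / [7];  common shape = (3, 2, 1, 1)

Row-insert the values π_1, π_2, … into P one at a time, bumping the leftmost entry strictly greater than the inserted value down to the next row. The recording tableau Q records, in position (i, j), the step at which that cell was added to P.
  Insert 6 (step 1): P = [6];  Q = [1]
  Insert 7 (step 2): P = [6, 7];  Q = [1, 2]
  Insert 1 (step 3): P = [1, 7] / [6];  Q = [1, 2] / [3]
  Insert 4 (step 4): P = [1, 4] / [6, 7];  Q = [1, 2] / [3, 4]
  Insert 5 (step 5): P = [1, 4, 5] / [6, 7];  Q = [1, 2, 5] / [3, 4]
  Insert 3 (step 6): P = [1, 3, 5] / [4, 7] / [6];  Q = [1, 2, 5] / [3, 4] / [6]
  Insert 2 (step 7): P = [1, 2, 5] / [3, 7] / [4] / [6];  Q = [1, 2, 5] / [3, 4] / [6] / [7]
Final shape: (3, 2, 1, 1).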